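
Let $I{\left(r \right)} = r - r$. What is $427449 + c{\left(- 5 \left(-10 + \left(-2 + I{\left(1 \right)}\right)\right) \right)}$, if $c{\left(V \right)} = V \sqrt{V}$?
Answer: $427449 + 120 \sqrt{15} \approx 4.2791 \cdot 10^{5}$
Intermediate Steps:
$I{\left(r \right)} = 0$
$c{\left(V \right)} = V^{\frac{3}{2}}$
$427449 + c{\left(- 5 \left(-10 + \left(-2 + I{\left(1 \right)}\right)\right) \right)} = 427449 + \left(- 5 \left(-10 + \left(-2 + 0\right)\right)\right)^{\frac{3}{2}} = 427449 + \left(- 5 \left(-10 - 2\right)\right)^{\frac{3}{2}} = 427449 + \left(\left(-5\right) \left(-12\right)\right)^{\frac{3}{2}} = 427449 + 60^{\frac{3}{2}} = 427449 + 120 \sqrt{15}$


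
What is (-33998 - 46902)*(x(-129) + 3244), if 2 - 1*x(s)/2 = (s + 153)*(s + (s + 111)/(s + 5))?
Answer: -23657101600/31 ≈ -7.6313e+8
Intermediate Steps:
x(s) = 4 - 2*(153 + s)*(s + (111 + s)/(5 + s)) (x(s) = 4 - 2*(s + 153)*(s + (s + 111)/(s + 5)) = 4 - 2*(153 + s)*(s + (111 + s)/(5 + s)))
(-33998 - 46902)*(x(-129) + 3244) = (-33998 - 46902)*(2*(-16973 - 1*(-129)³ - 1027*(-129) - 159*(-129)²)/(5 - 129) + 3244) = -80900*(2*(-16973 - 1*(-2146689) + 132483 - 159*16641)/(-124) + 3244) = -80900*(2*(-1/124)*(-16973 + 2146689 + 132483 - 2645919) + 3244) = -80900*(2*(-1/124)*(-383720) + 3244) = -80900*(191860/31 + 3244) = -80900*292424/31 = -23657101600/31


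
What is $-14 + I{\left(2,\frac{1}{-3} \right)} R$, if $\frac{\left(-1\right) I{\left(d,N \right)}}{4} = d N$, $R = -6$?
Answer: $-30$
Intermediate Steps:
$I{\left(d,N \right)} = - 4 N d$ ($I{\left(d,N \right)} = - 4 d N = - 4 N d$)
$-14 + I{\left(2,\frac{1}{-3} \right)} R = -14 + \left(-4\right) \frac{1}{-3} \cdot 2 \left(-6\right) = -14 + \left(-4\right) \left(- \frac{1}{3}\right) 2 \left(-6\right) = -14 + \frac{8}{3} \left(-6\right) = -14 - 16 = -30$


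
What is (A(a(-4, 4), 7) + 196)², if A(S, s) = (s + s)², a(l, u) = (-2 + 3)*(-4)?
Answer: 153664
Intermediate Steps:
a(l, u) = -4 (a(l, u) = 1*(-4) = -4)
A(S, s) = 4*s² (A(S, s) = (2*s)² = 4*s²)
(A(a(-4, 4), 7) + 196)² = (4*7² + 196)² = (4*49 + 196)² = (196 + 196)² = 392² = 153664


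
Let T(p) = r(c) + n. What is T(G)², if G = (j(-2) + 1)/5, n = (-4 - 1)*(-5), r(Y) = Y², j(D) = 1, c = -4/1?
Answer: 1681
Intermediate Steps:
c = -4 (c = -4*1 = -4)
n = 25 (n = -5*(-5) = 25)
G = ⅖ (G = (1 + 1)/5 = 2*(⅕) = ⅖ ≈ 0.40000)
T(p) = 41 (T(p) = (-4)² + 25 = 16 + 25 = 41)
T(G)² = 41² = 1681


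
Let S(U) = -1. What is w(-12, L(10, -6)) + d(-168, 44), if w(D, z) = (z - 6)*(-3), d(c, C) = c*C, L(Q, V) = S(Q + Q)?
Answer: -7371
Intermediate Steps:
L(Q, V) = -1
d(c, C) = C*c
w(D, z) = 18 - 3*z (w(D, z) = (-6 + z)*(-3) = 18 - 3*z)
w(-12, L(10, -6)) + d(-168, 44) = (18 - 3*(-1)) + 44*(-168) = (18 + 3) - 7392 = 21 - 7392 = -7371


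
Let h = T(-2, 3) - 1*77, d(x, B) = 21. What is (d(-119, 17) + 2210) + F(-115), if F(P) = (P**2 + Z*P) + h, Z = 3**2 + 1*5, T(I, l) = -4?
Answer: 13765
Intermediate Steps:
Z = 14 (Z = 9 + 5 = 14)
h = -81 (h = -4 - 1*77 = -4 - 77 = -81)
F(P) = -81 + P**2 + 14*P (F(P) = (P**2 + 14*P) - 81 = -81 + P**2 + 14*P)
(d(-119, 17) + 2210) + F(-115) = (21 + 2210) + (-81 + (-115)**2 + 14*(-115)) = 2231 + (-81 + 13225 - 1610) = 2231 + 11534 = 13765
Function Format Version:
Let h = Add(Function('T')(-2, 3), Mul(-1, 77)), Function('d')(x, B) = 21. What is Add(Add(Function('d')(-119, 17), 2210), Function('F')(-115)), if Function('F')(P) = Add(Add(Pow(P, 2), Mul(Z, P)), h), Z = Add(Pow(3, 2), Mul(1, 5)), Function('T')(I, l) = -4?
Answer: 13765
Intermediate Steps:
Z = 14 (Z = Add(9, 5) = 14)
h = -81 (h = Add(-4, Mul(-1, 77)) = Add(-4, -77) = -81)
Function('F')(P) = Add(-81, Pow(P, 2), Mul(14, P)) (Function('F')(P) = Add(Add(Pow(P, 2), Mul(14, P)), -81) = Add(-81, Pow(P, 2), Mul(14, P)))
Add(Add(Function('d')(-119, 17), 2210), Function('F')(-115)) = Add(Add(21, 2210), Add(-81, Pow(-115, 2), Mul(14, -115))) = Add(2231, Add(-81, 13225, -1610)) = Add(2231, 11534) = 13765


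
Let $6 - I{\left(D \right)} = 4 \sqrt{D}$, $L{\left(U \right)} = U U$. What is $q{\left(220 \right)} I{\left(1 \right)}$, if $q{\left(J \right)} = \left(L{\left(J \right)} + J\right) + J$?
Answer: $97680$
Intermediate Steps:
$L{\left(U \right)} = U^{2}$
$q{\left(J \right)} = J^{2} + 2 J$ ($q{\left(J \right)} = \left(J^{2} + J\right) + J = \left(J + J^{2}\right) + J = J^{2} + 2 J$)
$I{\left(D \right)} = 6 - 4 \sqrt{D}$
$q{\left(220 \right)} I{\left(1 \right)} = 220 \left(2 + 220\right) \left(6 - 4 \sqrt{1}\right) = 220 \cdot 222 \left(6 - 4\right) = 48840 \left(6 - 4\right) = 48840 \cdot 2 = 97680$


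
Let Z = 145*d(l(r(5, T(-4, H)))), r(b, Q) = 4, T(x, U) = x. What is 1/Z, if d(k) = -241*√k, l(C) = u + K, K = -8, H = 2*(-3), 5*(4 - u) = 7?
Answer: I*√15/314505 ≈ 1.2315e-5*I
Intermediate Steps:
u = 13/5 (u = 4 - ⅕*7 = 4 - 7/5 = 13/5 ≈ 2.6000)
H = -6
l(C) = -27/5 (l(C) = 13/5 - 8 = -27/5)
Z = -20967*I*√15 (Z = 145*(-723*I*√15/5) = -20967*I*√15 ≈ -81205.0*I)
1/Z = 1/(-20967*I*√15) = I*√15/314505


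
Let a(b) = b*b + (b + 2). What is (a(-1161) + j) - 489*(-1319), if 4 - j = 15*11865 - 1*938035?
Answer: 2751817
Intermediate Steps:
j = 760064 (j = 4 - (15*11865 - 1*938035) = 4 - (177975 - 938035) = 4 - 1*(-760060) = 4 + 760060 = 760064)
a(b) = 2 + b + b² (a(b) = b² + (2 + b) = 2 + b + b²)
(a(-1161) + j) - 489*(-1319) = ((2 - 1161 + (-1161)²) + 760064) - 489*(-1319) = ((2 - 1161 + 1347921) + 760064) + 644991 = (1346762 + 760064) + 644991 = 2106826 + 644991 = 2751817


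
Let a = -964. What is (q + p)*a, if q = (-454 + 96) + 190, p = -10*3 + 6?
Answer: 185088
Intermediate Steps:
p = -24 (p = -30 + 6 = -24)
q = -168 (q = -358 + 190 = -168)
(q + p)*a = (-168 - 24)*(-964) = -192*(-964) = 185088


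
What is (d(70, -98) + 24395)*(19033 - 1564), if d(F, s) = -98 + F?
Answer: 425667123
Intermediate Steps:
(d(70, -98) + 24395)*(19033 - 1564) = ((-98 + 70) + 24395)*(19033 - 1564) = (-28 + 24395)*17469 = 24367*17469 = 425667123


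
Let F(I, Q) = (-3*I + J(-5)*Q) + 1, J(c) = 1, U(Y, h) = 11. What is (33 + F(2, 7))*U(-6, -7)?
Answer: 385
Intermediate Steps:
F(I, Q) = 1 + Q - 3*I (F(I, Q) = (-3*I + 1*Q) + 1 = (-3*I + Q) + 1 = (Q - 3*I) + 1 = 1 + Q - 3*I)
(33 + F(2, 7))*U(-6, -7) = (33 + (1 + 7 - 3*2))*11 = (33 + (1 + 7 - 6))*11 = (33 + 2)*11 = 35*11 = 385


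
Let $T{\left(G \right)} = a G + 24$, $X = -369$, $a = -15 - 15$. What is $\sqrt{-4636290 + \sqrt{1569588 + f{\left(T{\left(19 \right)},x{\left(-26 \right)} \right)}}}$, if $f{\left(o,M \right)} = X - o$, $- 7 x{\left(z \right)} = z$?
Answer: $\sqrt{-4636290 + \sqrt{1569765}} \approx 2152.9 i$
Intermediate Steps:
$a = -30$
$x{\left(z \right)} = - \frac{z}{7}$
$T{\left(G \right)} = 24 - 30 G$ ($T{\left(G \right)} = - 30 G + 24 = 24 - 30 G$)
$f{\left(o,M \right)} = -369 - o$
$\sqrt{-4636290 + \sqrt{1569588 + f{\left(T{\left(19 \right)},x{\left(-26 \right)} \right)}}} = \sqrt{-4636290 + \sqrt{1569588 - \left(393 - 570\right)}} = \sqrt{-4636290 + \sqrt{1569588 - -177}} = \sqrt{-4636290 + \sqrt{1569588 + \left(-369 + 546\right)}} = \sqrt{-4636290 + \sqrt{1569588 + 177}} = \sqrt{-4636290 + \sqrt{1569765}}$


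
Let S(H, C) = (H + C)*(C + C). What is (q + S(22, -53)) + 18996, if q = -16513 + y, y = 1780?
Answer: 7549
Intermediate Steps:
S(H, C) = 2*C*(C + H) (S(H, C) = (C + H)*(2*C) = 2*C*(C + H))
q = -14733 (q = -16513 + 1780 = -14733)
(q + S(22, -53)) + 18996 = (-14733 + 2*(-53)*(-53 + 22)) + 18996 = (-14733 + 2*(-53)*(-31)) + 18996 = (-14733 + 3286) + 18996 = -11447 + 18996 = 7549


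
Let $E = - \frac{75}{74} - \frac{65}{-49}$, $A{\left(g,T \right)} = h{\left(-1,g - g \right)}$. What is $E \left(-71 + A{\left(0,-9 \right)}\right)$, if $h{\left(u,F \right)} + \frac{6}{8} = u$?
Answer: $- \frac{330285}{14504} \approx -22.772$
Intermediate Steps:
$h{\left(u,F \right)} = - \frac{3}{4} + u$
$A{\left(g,T \right)} = - \frac{7}{4}$ ($A{\left(g,T \right)} = - \frac{3}{4} - 1 = - \frac{7}{4}$)
$E = \frac{1135}{3626}$ ($E = \left(-75\right) \frac{1}{74} - - \frac{65}{49} = - \frac{75}{74} + \frac{65}{49} = \frac{1135}{3626} \approx 0.31302$)
$E \left(-71 + A{\left(0,-9 \right)}\right) = \frac{1135 \left(-71 - \frac{7}{4}\right)}{3626} = \frac{1135}{3626} \left(- \frac{291}{4}\right) = - \frac{330285}{14504}$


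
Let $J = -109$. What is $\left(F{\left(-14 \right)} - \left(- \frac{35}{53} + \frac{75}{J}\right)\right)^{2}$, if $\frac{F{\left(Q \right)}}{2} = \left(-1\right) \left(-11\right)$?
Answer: $\frac{18193693456}{33373729} \approx 545.15$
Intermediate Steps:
$F{\left(Q \right)} = 22$ ($F{\left(Q \right)} = 2 \left(\left(-1\right) \left(-11\right)\right) = 2 \cdot 11 = 22$)
$\left(F{\left(-14 \right)} - \left(- \frac{35}{53} + \frac{75}{J}\right)\right)^{2} = \left(22 - \left(- \frac{75}{109} - \frac{35}{53}\right)\right)^{2} = \left(22 - - \frac{7790}{5777}\right)^{2} = \left(22 + \left(\frac{35}{53} + \frac{75}{109}\right)\right)^{2} = \left(22 + \frac{7790}{5777}\right)^{2} = \left(\frac{134884}{5777}\right)^{2} = \frac{18193693456}{33373729}$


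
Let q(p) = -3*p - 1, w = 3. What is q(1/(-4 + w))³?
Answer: 8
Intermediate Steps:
q(p) = -1 - 3*p
q(1/(-4 + w))³ = (-1 - 3/(-4 + 3))³ = (-1 - 3/(-1))³ = (-1 - 3*(-1))³ = (-1 + 3)³ = 2³ = 8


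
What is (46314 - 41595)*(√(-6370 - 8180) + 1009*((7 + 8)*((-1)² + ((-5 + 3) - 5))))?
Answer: -428532390 + 23595*I*√582 ≈ -4.2853e+8 + 5.6922e+5*I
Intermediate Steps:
(46314 - 41595)*(√(-6370 - 8180) + 1009*((7 + 8)*((-1)² + ((-5 + 3) - 5)))) = 4719*(√(-14550) + 1009*(15*(1 + (-2 - 5)))) = 4719*(5*I*√582 + 1009*(15*(1 - 7))) = 4719*(5*I*√582 + 1009*(15*(-6))) = 4719*(5*I*√582 + 1009*(-90)) = 4719*(5*I*√582 - 90810) = 4719*(-90810 + 5*I*√582) = -428532390 + 23595*I*√582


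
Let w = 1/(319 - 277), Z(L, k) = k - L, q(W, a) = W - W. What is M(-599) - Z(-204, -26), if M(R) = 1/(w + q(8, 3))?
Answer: -136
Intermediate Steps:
q(W, a) = 0
w = 1/42 ≈ 0.023810
M(R) = 42 (M(R) = 1/(1/42 + 0) = 1/(1/42) = 42)
M(-599) - Z(-204, -26) = 42 - (-26 - 1*(-204)) = 42 - (-26 + 204) = 42 - 1*178 = 42 - 178 = -136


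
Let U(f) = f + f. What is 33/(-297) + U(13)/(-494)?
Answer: -28/171 ≈ -0.16374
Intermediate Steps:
U(f) = 2*f
33/(-297) + U(13)/(-494) = 33/(-297) + (2*13)/(-494) = 33*(-1/297) + 26*(-1/494) = -⅑ - 1/19 = -28/171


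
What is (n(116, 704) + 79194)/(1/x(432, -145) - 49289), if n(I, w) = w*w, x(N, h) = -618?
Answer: -355232580/30460603 ≈ -11.662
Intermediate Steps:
n(I, w) = w²
(n(116, 704) + 79194)/(1/x(432, -145) - 49289) = (704² + 79194)/(1/(-618) - 49289) = (495616 + 79194)/(-1/618 - 49289) = 574810/(-30460603/618) = 574810*(-618/30460603) = -355232580/30460603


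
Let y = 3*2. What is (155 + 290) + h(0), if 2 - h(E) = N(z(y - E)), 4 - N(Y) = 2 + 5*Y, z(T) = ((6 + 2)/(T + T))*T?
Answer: 465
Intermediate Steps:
y = 6
z(T) = 4 (z(T) = (8/((2*T)))*T = (8*(1/(2*T)))*T = (4/T)*T = 4)
N(Y) = 2 - 5*Y (N(Y) = 4 - (2 + 5*Y) = 4 + (-2 - 5*Y) = 2 - 5*Y)
h(E) = 20 (h(E) = 2 - (2 - 5*4) = 2 - (2 - 20) = 2 - 1*(-18) = 2 + 18 = 20)
(155 + 290) + h(0) = (155 + 290) + 20 = 445 + 20 = 465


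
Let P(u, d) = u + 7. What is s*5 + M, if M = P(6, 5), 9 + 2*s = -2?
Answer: -29/2 ≈ -14.500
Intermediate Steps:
s = -11/2 (s = -9/2 + (½)*(-2) = -9/2 - 1 = -11/2 ≈ -5.5000)
P(u, d) = 7 + u
M = 13 (M = 7 + 6 = 13)
s*5 + M = -11/2*5 + 13 = -55/2 + 13 = -29/2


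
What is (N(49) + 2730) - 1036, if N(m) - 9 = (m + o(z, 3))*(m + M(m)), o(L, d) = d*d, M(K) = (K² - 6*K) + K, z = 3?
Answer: 129593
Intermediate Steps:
M(K) = K² - 5*K
o(L, d) = d²
N(m) = 9 + (9 + m)*(m + m*(-5 + m)) (N(m) = 9 + (m + 3²)*(m + m*(-5 + m)) = 9 + (m + 9)*(m + m*(-5 + m)) = 9 + (9 + m)*(m + m*(-5 + m)))
(N(49) + 2730) - 1036 = ((9 + 49³ - 36*49 + 5*49²) + 2730) - 1036 = ((9 + 117649 - 1764 + 5*2401) + 2730) - 1036 = ((9 + 117649 - 1764 + 12005) + 2730) - 1036 = (127899 + 2730) - 1036 = 130629 - 1036 = 129593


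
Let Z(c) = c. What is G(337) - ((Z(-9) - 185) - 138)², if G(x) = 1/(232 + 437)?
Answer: -73739855/669 ≈ -1.1022e+5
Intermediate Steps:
G(x) = 1/669
G(337) - ((Z(-9) - 185) - 138)² = 1/669 - ((-9 - 185) - 138)² = 1/669 - (-194 - 138)² = 1/669 - 1*(-332)² = 1/669 - 1*110224 = 1/669 - 110224 = -73739855/669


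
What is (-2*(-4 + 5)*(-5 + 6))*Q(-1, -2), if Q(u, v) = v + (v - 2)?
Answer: 12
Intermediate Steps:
Q(u, v) = -2 + 2*v (Q(u, v) = v + (-2 + v) = -2 + 2*v)
(-2*(-4 + 5)*(-5 + 6))*Q(-1, -2) = (-2*(-4 + 5)*(-5 + 6))*(-2 + 2*(-2)) = (-2)*(-2 - 4) = -2*1*(-6) = -2*(-6) = 12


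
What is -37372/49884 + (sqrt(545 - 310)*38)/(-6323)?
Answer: -9343/12471 - 38*sqrt(235)/6323 ≈ -0.84131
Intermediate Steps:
-37372/49884 + (sqrt(545 - 310)*38)/(-6323) = -37372*1/49884 + (sqrt(235)*38)*(-1/6323) = -9343/12471 + (38*sqrt(235))*(-1/6323) = -9343/12471 - 38*sqrt(235)/6323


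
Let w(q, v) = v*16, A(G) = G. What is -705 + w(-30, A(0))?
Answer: -705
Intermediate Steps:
w(q, v) = 16*v
-705 + w(-30, A(0)) = -705 + 16*0 = -705 + 0 = -705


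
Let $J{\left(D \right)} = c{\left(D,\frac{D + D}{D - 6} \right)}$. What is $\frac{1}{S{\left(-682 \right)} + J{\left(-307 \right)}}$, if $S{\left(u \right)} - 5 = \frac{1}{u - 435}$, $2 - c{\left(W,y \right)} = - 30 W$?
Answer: $- \frac{1117}{10279752} \approx -0.00010866$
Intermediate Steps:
$c{\left(W,y \right)} = 2 + 30 W$ ($c{\left(W,y \right)} = 2 - - 30 W = 2 + 30 W$)
$J{\left(D \right)} = 2 + 30 D$
$S{\left(u \right)} = 5 + \frac{1}{-435 + u}$ ($S{\left(u \right)} = 5 + \frac{1}{u - 435} = 5 + \frac{1}{-435 + u}$)
$\frac{1}{S{\left(-682 \right)} + J{\left(-307 \right)}} = \frac{1}{\frac{-2174 + 5 \left(-682\right)}{-435 - 682} + \left(2 + 30 \left(-307\right)\right)} = \frac{1}{\frac{-2174 - 3410}{-1117} + \left(2 - 9210\right)} = \frac{1}{\left(- \frac{1}{1117}\right) \left(-5584\right) - 9208} = \frac{1}{\frac{5584}{1117} - 9208} = \frac{1}{- \frac{10279752}{1117}} = - \frac{1117}{10279752}$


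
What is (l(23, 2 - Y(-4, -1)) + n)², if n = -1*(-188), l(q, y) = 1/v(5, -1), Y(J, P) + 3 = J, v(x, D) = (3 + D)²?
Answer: 567009/16 ≈ 35438.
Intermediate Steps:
Y(J, P) = -3 + J
l(q, y) = ¼ (l(q, y) = 1/((3 - 1)²) = 1/(2²) = 1/4 = ¼)
n = 188
(l(23, 2 - Y(-4, -1)) + n)² = (¼ + 188)² = (753/4)² = 567009/16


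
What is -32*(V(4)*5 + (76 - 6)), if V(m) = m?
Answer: -2880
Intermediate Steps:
-32*(V(4)*5 + (76 - 6)) = -32*(4*5 + (76 - 6)) = -32*(20 + 70) = -32*90 = -2880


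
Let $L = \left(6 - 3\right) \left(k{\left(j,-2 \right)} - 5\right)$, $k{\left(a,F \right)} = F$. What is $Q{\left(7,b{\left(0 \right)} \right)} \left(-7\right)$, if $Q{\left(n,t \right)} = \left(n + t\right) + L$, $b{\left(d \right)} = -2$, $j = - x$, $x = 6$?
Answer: $112$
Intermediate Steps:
$j = -6$ ($j = \left(-1\right) 6 = -6$)
$L = -21$ ($L = \left(6 - 3\right) \left(-2 - 5\right) = \left(6 - 3\right) \left(-7\right) = 3 \left(-7\right) = -21$)
$Q{\left(n,t \right)} = -21 + n + t$ ($Q{\left(n,t \right)} = \left(n + t\right) - 21 = -21 + n + t$)
$Q{\left(7,b{\left(0 \right)} \right)} \left(-7\right) = \left(-21 + 7 - 2\right) \left(-7\right) = \left(-16\right) \left(-7\right) = 112$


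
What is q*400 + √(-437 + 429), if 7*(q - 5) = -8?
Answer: 10800/7 + 2*I*√2 ≈ 1542.9 + 2.8284*I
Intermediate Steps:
q = 27/7 (q = 5 + (⅐)*(-8) = 5 - 8/7 = 27/7 ≈ 3.8571)
q*400 + √(-437 + 429) = (27/7)*400 + √(-437 + 429) = 10800/7 + √(-8) = 10800/7 + 2*I*√2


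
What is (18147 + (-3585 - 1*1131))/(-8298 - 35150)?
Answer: -13431/43448 ≈ -0.30913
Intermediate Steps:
(18147 + (-3585 - 1*1131))/(-8298 - 35150) = (18147 + (-3585 - 1131))/(-43448) = (18147 - 4716)*(-1/43448) = 13431*(-1/43448) = -13431/43448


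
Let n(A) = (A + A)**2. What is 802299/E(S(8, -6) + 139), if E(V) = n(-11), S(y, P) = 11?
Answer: 802299/484 ≈ 1657.6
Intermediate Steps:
n(A) = 4*A**2 (n(A) = (2*A)**2 = 4*A**2)
E(V) = 484 (E(V) = 4*(-11)**2 = 4*121 = 484)
802299/E(S(8, -6) + 139) = 802299/484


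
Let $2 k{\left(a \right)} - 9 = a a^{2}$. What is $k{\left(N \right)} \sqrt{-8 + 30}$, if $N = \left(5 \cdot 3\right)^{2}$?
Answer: $5695317 \sqrt{22} \approx 2.6713 \cdot 10^{7}$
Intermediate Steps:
$N = 225$ ($N = 15^{2} = 225$)
$k{\left(a \right)} = \frac{9}{2} + \frac{a^{3}}{2}$ ($k{\left(a \right)} = \frac{9}{2} + \frac{a a^{2}}{2} = \frac{9}{2} + \frac{a^{3}}{2}$)
$k{\left(N \right)} \sqrt{-8 + 30} = \left(\frac{9}{2} + \frac{225^{3}}{2}\right) \sqrt{-8 + 30} = \left(\frac{9}{2} + \frac{1}{2} \cdot 11390625\right) \sqrt{22} = \left(\frac{9}{2} + \frac{11390625}{2}\right) \sqrt{22} = 5695317 \sqrt{22}$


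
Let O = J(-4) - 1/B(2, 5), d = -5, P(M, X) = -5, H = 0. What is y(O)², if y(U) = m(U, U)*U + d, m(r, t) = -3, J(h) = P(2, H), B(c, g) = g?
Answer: 2809/25 ≈ 112.36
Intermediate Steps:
J(h) = -5
O = -26/5 (O = -5 - 1/5 = -5 - 1*⅕ = -5 - ⅕ = -26/5 ≈ -5.2000)
y(U) = -5 - 3*U (y(U) = -3*U - 5 = -5 - 3*U)
y(O)² = (-5 - 3*(-26/5))² = (-5 + 78/5)² = (53/5)² = 2809/25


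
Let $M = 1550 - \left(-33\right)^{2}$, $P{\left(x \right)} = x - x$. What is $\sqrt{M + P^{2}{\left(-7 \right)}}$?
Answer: $\sqrt{461} \approx 21.471$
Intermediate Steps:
$P{\left(x \right)} = 0$
$M = 461$ ($M = 1550 - 1089 = 461$)
$\sqrt{M + P^{2}{\left(-7 \right)}} = \sqrt{461 + 0^{2}} = \sqrt{461 + 0} = \sqrt{461}$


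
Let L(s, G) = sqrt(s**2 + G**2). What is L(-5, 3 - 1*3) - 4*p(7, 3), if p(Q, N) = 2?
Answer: -3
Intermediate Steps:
L(s, G) = sqrt(G**2 + s**2)
L(-5, 3 - 1*3) - 4*p(7, 3) = sqrt((3 - 1*3)**2 + (-5)**2) - 4*2 = sqrt((3 - 3)**2 + 25) - 8 = sqrt(0**2 + 25) - 8 = sqrt(0 + 25) - 8 = sqrt(25) - 8 = 5 - 8 = -3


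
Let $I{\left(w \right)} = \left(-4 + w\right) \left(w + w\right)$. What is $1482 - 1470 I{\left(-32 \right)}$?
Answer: $-3385398$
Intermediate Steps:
$I{\left(w \right)} = 2 w \left(-4 + w\right)$ ($I{\left(w \right)} = \left(-4 + w\right) 2 w = 2 w \left(-4 + w\right)$)
$1482 - 1470 I{\left(-32 \right)} = 1482 - 1470 \cdot 2 \left(-32\right) \left(-4 - 32\right) = 1482 - 1470 \cdot 2 \left(-32\right) \left(-36\right) = 1482 - 3386880 = -3385398$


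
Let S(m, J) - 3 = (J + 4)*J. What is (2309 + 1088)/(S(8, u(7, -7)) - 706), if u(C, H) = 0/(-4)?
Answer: -3397/703 ≈ -4.8321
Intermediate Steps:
u(C, H) = 0 (u(C, H) = 0*(-1/4) = 0)
S(m, J) = 3 + J*(4 + J) (S(m, J) = 3 + (J + 4)*J = 3 + (4 + J)*J = 3 + J*(4 + J))
(2309 + 1088)/(S(8, u(7, -7)) - 706) = (2309 + 1088)/((3 + 0**2 + 4*0) - 706) = 3397/((3 + 0 + 0) - 706) = 3397/(3 - 706) = 3397/(-703) = 3397*(-1/703) = -3397/703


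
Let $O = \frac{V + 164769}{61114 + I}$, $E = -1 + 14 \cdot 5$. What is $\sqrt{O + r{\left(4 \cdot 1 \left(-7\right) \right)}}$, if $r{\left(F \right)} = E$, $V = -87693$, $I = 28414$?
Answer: $\frac{\sqrt{96944874}}{1178} \approx 8.3583$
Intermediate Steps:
$E = 69$ ($E = -1 + 70 = 69$)
$r{\left(F \right)} = 69$
$O = \frac{19269}{22382}$ ($O = \frac{-87693 + 164769}{61114 + 28414} = \frac{77076}{89528} = 77076 \cdot \frac{1}{89528} = \frac{19269}{22382} \approx 0.86092$)
$\sqrt{O + r{\left(4 \cdot 1 \left(-7\right) \right)}} = \sqrt{\frac{19269}{22382} + 69} = \sqrt{\frac{1563627}{22382}} = \frac{\sqrt{96944874}}{1178}$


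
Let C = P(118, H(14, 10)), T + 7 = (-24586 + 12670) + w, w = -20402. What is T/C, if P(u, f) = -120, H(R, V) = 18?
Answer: 2155/8 ≈ 269.38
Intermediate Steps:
T = -32325 (T = -7 + ((-24586 + 12670) - 20402) = -7 + (-11916 - 20402) = -7 - 32318 = -32325)
C = -120
T/C = -32325/(-120) = -32325*(-1/120) = 2155/8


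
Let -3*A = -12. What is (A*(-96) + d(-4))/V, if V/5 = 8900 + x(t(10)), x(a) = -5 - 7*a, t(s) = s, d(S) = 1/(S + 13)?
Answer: -691/79425 ≈ -0.0087000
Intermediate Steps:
d(S) = 1/(13 + S)
A = 4 (A = -1/3*(-12) = 4)
V = 44125 (V = 5*(8900 + (-5 - 7*10)) = 5*(8900 + (-5 - 70)) = 5*(8900 - 75) = 5*8825 = 44125)
(A*(-96) + d(-4))/V = (4*(-96) + 1/(13 - 4))/44125 = (-384 + 1/9)*(1/44125) = -3455/9*1/44125 = -691/79425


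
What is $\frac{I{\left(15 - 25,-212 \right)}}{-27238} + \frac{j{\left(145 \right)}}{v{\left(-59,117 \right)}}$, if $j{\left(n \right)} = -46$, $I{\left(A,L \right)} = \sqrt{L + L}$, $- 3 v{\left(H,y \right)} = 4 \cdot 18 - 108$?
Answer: $- \frac{23}{6} - \frac{i \sqrt{106}}{13619} \approx -3.8333 - 0.00075598 i$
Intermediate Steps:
$v{\left(H,y \right)} = 12$ ($v{\left(H,y \right)} = - \frac{4 \cdot 18 - 108}{3} = - \frac{72 - 108}{3} = \left(- \frac{1}{3}\right) \left(-36\right) = 12$)
$I{\left(A,L \right)} = \sqrt{2} \sqrt{L}$ ($I{\left(A,L \right)} = \sqrt{2 L} = \sqrt{2} \sqrt{L}$)
$\frac{I{\left(15 - 25,-212 \right)}}{-27238} + \frac{j{\left(145 \right)}}{v{\left(-59,117 \right)}} = \frac{\sqrt{2} \sqrt{-212}}{-27238} - \frac{46}{12} = \sqrt{2} \cdot 2 i \sqrt{53} \left(- \frac{1}{27238}\right) - \frac{23}{6} = 2 i \sqrt{106} \left(- \frac{1}{27238}\right) - \frac{23}{6} = - \frac{i \sqrt{106}}{13619} - \frac{23}{6} = - \frac{23}{6} - \frac{i \sqrt{106}}{13619}$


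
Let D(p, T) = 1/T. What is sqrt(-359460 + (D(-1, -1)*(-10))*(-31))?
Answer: I*sqrt(359770) ≈ 599.81*I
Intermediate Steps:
D(p, T) = 1/T
sqrt(-359460 + (D(-1, -1)*(-10))*(-31)) = sqrt(-359460 + (-10/(-1))*(-31)) = sqrt(-359460 - 1*(-10)*(-31)) = sqrt(-359460 + 10*(-31)) = sqrt(-359460 - 310) = sqrt(-359770) = I*sqrt(359770)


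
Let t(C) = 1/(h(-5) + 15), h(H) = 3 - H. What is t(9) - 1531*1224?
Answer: -43100711/23 ≈ -1.8739e+6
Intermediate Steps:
t(C) = 1/23 (t(C) = 1/((3 - 1*(-5)) + 15) = 1/((3 + 5) + 15) = 1/(8 + 15) = 1/23)
t(9) - 1531*1224 = 1/23 - 1531*1224 = 1/23 - 1873944 = -43100711/23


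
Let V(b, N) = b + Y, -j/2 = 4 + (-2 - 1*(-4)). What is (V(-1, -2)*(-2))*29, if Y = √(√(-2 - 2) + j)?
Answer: 58 - 58*√(-12 + 2*I) ≈ 41.314 - 201.61*I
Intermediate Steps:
j = -12 (j = -2*(4 + (-2 - 1*(-4))) = -2*(4 + (-2 + 4)) = -2*(4 + 2) = -2*6 = -12)
Y = √(-12 + 2*I) (Y = √(√(-2 - 2) - 12) = √(√(-4) - 12) = √(2*I - 12) = √(-12 + 2*I) ≈ 0.28768 + 3.476*I)
V(b, N) = b + √(-12 + 2*I)
(V(-1, -2)*(-2))*29 = ((-1 + √(-12 + 2*I))*(-2))*29 = (2 - 2*√(-12 + 2*I))*29 = 58 - 58*√(-12 + 2*I)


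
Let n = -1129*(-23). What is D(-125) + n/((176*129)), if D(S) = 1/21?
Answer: 189337/158928 ≈ 1.1913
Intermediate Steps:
D(S) = 1/21
n = 25967
D(-125) + n/((176*129)) = 1/21 + 25967/((176*129)) = 1/21 + 25967/22704 = 189337/158928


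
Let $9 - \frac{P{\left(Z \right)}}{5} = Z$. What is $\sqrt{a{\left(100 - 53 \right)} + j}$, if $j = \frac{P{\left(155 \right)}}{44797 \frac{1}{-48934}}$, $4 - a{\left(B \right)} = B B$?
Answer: $\frac{i \sqrt{2824700145305}}{44797} \approx 37.518 i$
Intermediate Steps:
$P{\left(Z \right)} = 45 - 5 Z$
$a{\left(B \right)} = 4 - B^{2}$ ($a{\left(B \right)} = 4 - B B = 4 - B^{2}$)
$j = \frac{35721820}{44797}$ ($j = \frac{45 - 775}{44797 \frac{1}{-48934}} = \frac{45 - 775}{44797 \left(- \frac{1}{48934}\right)} = - \frac{730}{- \frac{44797}{48934}} = \left(-730\right) \left(- \frac{48934}{44797}\right) = \frac{35721820}{44797} \approx 797.42$)
$\sqrt{a{\left(100 - 53 \right)} + j} = \sqrt{\left(4 - \left(100 - 53\right)^{2}\right) + \frac{35721820}{44797}} = \sqrt{\left(4 - 47^{2}\right) + \frac{35721820}{44797}} = \sqrt{\left(4 - 2209\right) + \frac{35721820}{44797}} = \sqrt{-2205 + \frac{35721820}{44797}} = \sqrt{- \frac{63055565}{44797}} = \frac{i \sqrt{2824700145305}}{44797}$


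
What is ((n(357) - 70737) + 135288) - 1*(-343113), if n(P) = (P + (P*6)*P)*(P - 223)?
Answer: 102924498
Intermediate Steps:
n(P) = (-223 + P)*(P + 6*P²) (n(P) = (P + (6*P)*P)*(-223 + P) = (P + 6*P²)*(-223 + P) = (-223 + P)*(P + 6*P²))
((n(357) - 70737) + 135288) - 1*(-343113) = ((357*(-223 - 1337*357 + 6*357²) - 70737) + 135288) - 1*(-343113) = ((357*(-223 - 477309 + 6*127449) - 70737) + 135288) + 343113 = ((357*(-223 - 477309 + 764694) - 70737) + 135288) + 343113 = ((357*287162 - 70737) + 135288) + 343113 = ((102516834 - 70737) + 135288) + 343113 = (102446097 + 135288) + 343113 = 102581385 + 343113 = 102924498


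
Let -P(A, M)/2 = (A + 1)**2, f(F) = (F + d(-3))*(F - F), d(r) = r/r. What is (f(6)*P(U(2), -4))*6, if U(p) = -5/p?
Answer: 0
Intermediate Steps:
d(r) = 1
f(F) = 0 (f(F) = (F + 1)*(F - F) = (1 + F)*0 = 0)
P(A, M) = -2*(1 + A)**2 (P(A, M) = -2*(A + 1)**2 = -2*(1 + A)**2)
(f(6)*P(U(2), -4))*6 = (0*(-2*(1 - 5/2)**2))*6 = (0*(-2*(-3/2)**2))*6 = (0*(-2*9/4))*6 = (0*(-9/2))*6 = 0*6 = 0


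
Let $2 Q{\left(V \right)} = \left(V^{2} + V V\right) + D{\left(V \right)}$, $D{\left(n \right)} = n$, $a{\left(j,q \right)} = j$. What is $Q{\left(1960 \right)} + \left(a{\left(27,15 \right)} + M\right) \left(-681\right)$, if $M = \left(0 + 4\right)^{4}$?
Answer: $3649857$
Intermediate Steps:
$M = 256$ ($M = 4^{4} = 256$)
$Q{\left(V \right)} = V^{2} + \frac{V}{2}$ ($Q{\left(V \right)} = \frac{\left(V^{2} + V V\right) + V}{2} = \frac{\left(V^{2} + V^{2}\right) + V}{2} = \frac{2 V^{2} + V}{2} = \frac{V + 2 V^{2}}{2} = V^{2} + \frac{V}{2}$)
$Q{\left(1960 \right)} + \left(a{\left(27,15 \right)} + M\right) \left(-681\right) = 1960 \left(\frac{1}{2} + 1960\right) + \left(27 + 256\right) \left(-681\right) = 1960 \cdot \frac{3921}{2} + 283 \left(-681\right) = 3842580 - 192723 = 3649857$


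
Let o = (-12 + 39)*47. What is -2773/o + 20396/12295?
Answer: -174713/331965 ≈ -0.52630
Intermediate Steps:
o = 1269 (o = 27*47 = 1269)
-2773/o + 20396/12295 = -2773/1269 + 20396/12295 = -2773*1/1269 + 20396*(1/12295) = -59/27 + 20396/12295 = -174713/331965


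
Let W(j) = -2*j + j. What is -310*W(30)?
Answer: 9300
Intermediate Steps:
W(j) = -j
-310*W(30) = -(-310)*30 = -310*(-30) = 9300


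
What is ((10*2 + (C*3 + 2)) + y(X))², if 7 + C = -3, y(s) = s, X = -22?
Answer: 900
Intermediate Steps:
C = -10 (C = -7 - 3 = -10)
((10*2 + (C*3 + 2)) + y(X))² = ((10*2 + (-10*3 + 2)) - 22)² = ((20 + (-30 + 2)) - 22)² = ((20 - 28) - 22)² = (-8 - 22)² = (-30)² = 900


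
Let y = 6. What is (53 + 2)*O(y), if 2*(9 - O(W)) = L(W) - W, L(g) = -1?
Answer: 1375/2 ≈ 687.50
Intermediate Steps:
O(W) = 19/2 + W/2 (O(W) = 9 - (-1 - W)/2 = 9 + (½ + W/2) = 19/2 + W/2)
(53 + 2)*O(y) = (53 + 2)*(19/2 + (½)*6) = 55*(19/2 + 3) = 55*(25/2) = 1375/2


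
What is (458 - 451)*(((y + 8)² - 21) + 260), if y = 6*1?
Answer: 3045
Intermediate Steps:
y = 6
(458 - 451)*(((y + 8)² - 21) + 260) = (458 - 451)*(((6 + 8)² - 21) + 260) = 7*((14² - 21) + 260) = 7*((196 - 21) + 260) = 7*(175 + 260) = 7*435 = 3045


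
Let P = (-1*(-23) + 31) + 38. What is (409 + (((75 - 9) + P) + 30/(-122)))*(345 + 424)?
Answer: 26585868/61 ≈ 4.3583e+5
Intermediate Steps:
P = 92 (P = (23 + 31) + 38 = 54 + 38 = 92)
(409 + (((75 - 9) + P) + 30/(-122)))*(345 + 424) = (409 + (((75 - 9) + 92) + 30/(-122)))*(345 + 424) = (409 + ((66 + 92) + 30*(-1/122)))*769 = (409 + (158 - 15/61))*769 = (409 + 9623/61)*769 = (34572/61)*769 = 26585868/61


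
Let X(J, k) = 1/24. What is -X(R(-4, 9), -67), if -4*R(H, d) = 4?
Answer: -1/24 ≈ -0.041667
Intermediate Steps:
R(H, d) = -1 (R(H, d) = -¼*4 = -1)
X(J, k) = 1/24
-X(R(-4, 9), -67) = -1/24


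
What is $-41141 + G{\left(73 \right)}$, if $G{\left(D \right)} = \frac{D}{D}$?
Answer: $-41140$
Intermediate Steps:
$G{\left(D \right)} = 1$
$-41141 + G{\left(73 \right)} = -41141 + 1 = -41140$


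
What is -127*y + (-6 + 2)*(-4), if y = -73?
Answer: 9287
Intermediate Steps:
-127*y + (-6 + 2)*(-4) = -127*(-73) + (-6 + 2)*(-4) = 9271 - 4*(-4) = 9271 + 16 = 9287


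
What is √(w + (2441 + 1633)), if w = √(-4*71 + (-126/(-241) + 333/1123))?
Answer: √(298410858671226 + 270643*I*√20742312543623)/270643 ≈ 63.828 + 0.13182*I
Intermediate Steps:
w = I*√20742312543623/270643 (w = √(-284 + (-126*(-1/241) + 333*(1/1123))) = √(-284 + (126/241 + 333/1123)) = √(-284 + 221751/270643) = √(-76640861/270643) = I*√20742312543623/270643 ≈ 16.828*I)
√(w + (2441 + 1633)) = √(I*√20742312543623/270643 + (2441 + 1633)) = √(I*√20742312543623/270643 + 4074) = √(4074 + I*√20742312543623/270643)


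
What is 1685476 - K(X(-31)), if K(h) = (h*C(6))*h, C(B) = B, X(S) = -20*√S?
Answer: 1759876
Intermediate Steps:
K(h) = 6*h² (K(h) = (h*6)*h = (6*h)*h = 6*h²)
1685476 - K(X(-31)) = 1685476 - 6*(-20*I*√31)² = 1685476 - 6*(-12400) = 1685476 - 1*(-74400) = 1685476 + 74400 = 1759876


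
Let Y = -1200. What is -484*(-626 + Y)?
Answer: 883784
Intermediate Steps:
-484*(-626 + Y) = -484*(-626 - 1200) = -484*(-1826) = 883784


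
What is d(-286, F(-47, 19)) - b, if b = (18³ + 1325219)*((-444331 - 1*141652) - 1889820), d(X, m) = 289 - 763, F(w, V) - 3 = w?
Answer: 3295420058479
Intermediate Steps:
F(w, V) = 3 + w
d(X, m) = -474
b = -3295420058953 (b = (5832 + 1325219)*((-444331 - 141652) - 1889820) = 1331051*(-585983 - 1889820) = 1331051*(-2475803) = -3295420058953)
d(-286, F(-47, 19)) - b = -474 - 1*(-3295420058953) = -474 + 3295420058953 = 3295420058479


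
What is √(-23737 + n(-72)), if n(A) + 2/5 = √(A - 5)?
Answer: √(-593435 + 25*I*√77)/5 ≈ 0.028477 + 154.07*I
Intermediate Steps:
n(A) = -⅖ + √(-5 + A) (n(A) = -⅖ + √(A - 5) = -⅖ + √(-5 + A))
√(-23737 + n(-72)) = √(-23737 + (-⅖ + √(-5 - 72))) = √(-23737 + (-⅖ + √(-77))) = √(-23737 + (-⅖ + I*√77)) = √(-118687/5 + I*√77)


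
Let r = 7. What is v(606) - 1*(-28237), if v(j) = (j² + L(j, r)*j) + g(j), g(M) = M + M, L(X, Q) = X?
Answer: 763921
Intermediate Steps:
g(M) = 2*M
v(j) = 2*j + 2*j² (v(j) = (j² + j*j) + 2*j = (j² + j²) + 2*j = 2*j² + 2*j = 2*j + 2*j²)
v(606) - 1*(-28237) = 2*606*(1 + 606) - 1*(-28237) = 2*606*607 + 28237 = 735684 + 28237 = 763921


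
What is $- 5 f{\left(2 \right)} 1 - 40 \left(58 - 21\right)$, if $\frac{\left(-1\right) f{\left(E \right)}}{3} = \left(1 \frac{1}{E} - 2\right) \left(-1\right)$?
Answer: $- \frac{2915}{2} \approx -1457.5$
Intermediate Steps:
$f{\left(E \right)} = -6 + \frac{3}{E}$ ($f{\left(E \right)} = - 3 \left(1 \frac{1}{E} - 2\right) \left(-1\right) = - 3 \left(\frac{1}{E} - 2\right) \left(-1\right) = - 3 \left(-2 + \frac{1}{E}\right) \left(-1\right) = - 3 \left(2 - \frac{1}{E}\right) = -6 + \frac{3}{E}$)
$- 5 f{\left(2 \right)} 1 - 40 \left(58 - 21\right) = - 5 \left(-6 + \frac{3}{2}\right) 1 - 40 \left(58 - 21\right) = - 5 \left(-6 + 3 \cdot \frac{1}{2}\right) 1 - 1480 = - 5 \left(-6 + \frac{3}{2}\right) 1 - 1480 = \left(-5\right) \left(- \frac{9}{2}\right) 1 - 1480 = \frac{45}{2} \cdot 1 - 1480 = \frac{45}{2} - 1480 = - \frac{2915}{2}$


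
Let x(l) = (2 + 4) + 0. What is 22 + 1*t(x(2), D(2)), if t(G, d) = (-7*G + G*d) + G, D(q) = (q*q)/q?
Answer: -2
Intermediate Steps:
D(q) = q (D(q) = q²/q = q)
x(l) = 6 (x(l) = 6 + 0 = 6)
t(G, d) = -6*G + G*d
22 + 1*t(x(2), D(2)) = 22 + 1*(6*(-6 + 2)) = 22 + 1*(6*(-4)) = 22 + 1*(-24) = 22 - 24 = -2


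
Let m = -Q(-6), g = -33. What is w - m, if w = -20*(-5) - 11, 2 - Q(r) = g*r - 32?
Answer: -75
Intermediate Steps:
Q(r) = 34 + 33*r (Q(r) = 2 - (-33*r - 32) = 2 - (-32 - 33*r) = 2 + (32 + 33*r) = 34 + 33*r)
m = 164 (m = -(34 + 33*(-6)) = -(34 - 198) = -1*(-164) = 164)
w = 89 (w = 100 - 11 = 89)
w - m = 89 - 1*164 = 89 - 164 = -75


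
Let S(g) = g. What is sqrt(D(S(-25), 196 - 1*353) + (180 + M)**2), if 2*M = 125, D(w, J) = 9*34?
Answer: sqrt(236449)/2 ≈ 243.13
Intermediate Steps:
D(w, J) = 306
M = 125/2 (M = (1/2)*125 = 125/2 ≈ 62.500)
sqrt(D(S(-25), 196 - 1*353) + (180 + M)**2) = sqrt(306 + (180 + 125/2)**2) = sqrt(306 + (485/2)**2) = sqrt(306 + 235225/4) = sqrt(236449/4) = sqrt(236449)/2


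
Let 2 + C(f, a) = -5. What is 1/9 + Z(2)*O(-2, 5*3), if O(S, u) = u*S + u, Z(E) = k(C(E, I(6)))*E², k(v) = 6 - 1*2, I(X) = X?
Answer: -2159/9 ≈ -239.89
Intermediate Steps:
C(f, a) = -7 (C(f, a) = -2 - 5 = -7)
k(v) = 4 (k(v) = 6 - 2 = 4)
Z(E) = 4*E²
O(S, u) = u + S*u (O(S, u) = S*u + u = u + S*u)
1/9 + Z(2)*O(-2, 5*3) = 1/9 + (4*2²)*((5*3)*(1 - 2)) = ⅑ + (4*4)*(15*(-1)) = ⅑ + 16*(-15) = ⅑ - 240 = -2159/9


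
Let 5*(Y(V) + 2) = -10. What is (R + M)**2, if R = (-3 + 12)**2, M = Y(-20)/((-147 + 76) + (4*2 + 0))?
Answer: 26081449/3969 ≈ 6571.3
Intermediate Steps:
Y(V) = -4 (Y(V) = -2 + (1/5)*(-10) = -2 - 2 = -4)
M = 4/63 (M = -4/((-147 + 76) + (4*2 + 0)) = -4/(-71 + (8 + 0)) = -4/(-71 + 8) = -4/(-63) = -4*(-1/63) = 4/63 ≈ 0.063492)
R = 81 (R = 9**2 = 81)
(R + M)**2 = (81 + 4/63)**2 = (5107/63)**2 = 26081449/3969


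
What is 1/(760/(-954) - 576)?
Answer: -477/275132 ≈ -0.0017337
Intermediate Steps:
1/(760/(-954) - 576) = 1/(760*(-1/954) - 576) = 1/(-380/477 - 576) = 1/(-275132/477) = -477/275132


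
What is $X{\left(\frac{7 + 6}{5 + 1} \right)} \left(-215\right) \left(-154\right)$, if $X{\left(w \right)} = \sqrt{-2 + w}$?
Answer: $\frac{16555 \sqrt{6}}{3} \approx 13517.0$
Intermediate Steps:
$X{\left(\frac{7 + 6}{5 + 1} \right)} \left(-215\right) \left(-154\right) = \sqrt{-2 + \frac{7 + 6}{5 + 1}} \left(-215\right) \left(-154\right) = \sqrt{-2 + \frac{13}{6}} \left(-215\right) \left(-154\right) = \sqrt{\frac{1}{6}} \left(-215\right) \left(-154\right) = \frac{\sqrt{6}}{6} \left(-215\right) \left(-154\right) = - \frac{215 \sqrt{6}}{6} \left(-154\right) = \frac{16555 \sqrt{6}}{3}$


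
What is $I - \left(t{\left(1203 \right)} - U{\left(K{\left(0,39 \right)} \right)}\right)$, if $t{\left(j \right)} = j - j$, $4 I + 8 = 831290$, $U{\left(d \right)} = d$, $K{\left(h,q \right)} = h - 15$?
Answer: $\frac{415611}{2} \approx 2.0781 \cdot 10^{5}$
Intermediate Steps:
$K{\left(h,q \right)} = -15 + h$
$I = \frac{415641}{2}$ ($I = -2 + \frac{1}{4} \cdot 831290 = -2 + \frac{415645}{2} = \frac{415641}{2} \approx 2.0782 \cdot 10^{5}$)
$t{\left(j \right)} = 0$
$I - \left(t{\left(1203 \right)} - U{\left(K{\left(0,39 \right)} \right)}\right) = \frac{415641}{2} - \left(0 - \left(-15 + 0\right)\right) = \frac{415641}{2} - \left(0 - -15\right) = \frac{415641}{2} - \left(0 + 15\right) = \frac{415641}{2} - 15 = \frac{415611}{2}$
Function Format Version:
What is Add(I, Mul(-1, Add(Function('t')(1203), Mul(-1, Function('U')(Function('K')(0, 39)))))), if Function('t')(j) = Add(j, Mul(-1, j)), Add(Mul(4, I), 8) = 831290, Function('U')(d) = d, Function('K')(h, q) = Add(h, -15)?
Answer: Rational(415611, 2) ≈ 2.0781e+5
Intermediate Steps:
Function('K')(h, q) = Add(-15, h)
I = Rational(415641, 2) (I = Add(-2, Mul(Rational(1, 4), 831290)) = Add(-2, Rational(415645, 2)) = Rational(415641, 2) ≈ 2.0782e+5)
Function('t')(j) = 0
Add(I, Mul(-1, Add(Function('t')(1203), Mul(-1, Function('U')(Function('K')(0, 39)))))) = Add(Rational(415641, 2), Mul(-1, Add(0, Mul(-1, Add(-15, 0))))) = Add(Rational(415641, 2), Mul(-1, Add(0, Mul(-1, -15)))) = Add(Rational(415641, 2), Mul(-1, Add(0, 15))) = Add(Rational(415641, 2), Mul(-1, 15)) = Add(Rational(415641, 2), -15) = Rational(415611, 2)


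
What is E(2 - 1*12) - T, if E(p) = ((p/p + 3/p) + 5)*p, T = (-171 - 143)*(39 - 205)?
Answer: -52181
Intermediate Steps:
T = 52124 (T = -314*(-166) = 52124)
E(p) = p*(6 + 3/p) (E(p) = ((1 + 3/p) + 5)*p = (6 + 3/p)*p = p*(6 + 3/p))
E(2 - 1*12) - T = (3 + 6*(2 - 1*12)) - 1*52124 = (3 + 6*(2 - 12)) - 52124 = (3 + 6*(-10)) - 52124 = (3 - 60) - 52124 = -57 - 52124 = -52181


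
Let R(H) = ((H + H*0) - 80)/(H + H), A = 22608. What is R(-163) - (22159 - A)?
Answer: 146617/326 ≈ 449.75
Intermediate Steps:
R(H) = (-80 + H)/(2*H) (R(H) = ((H + 0) - 80)/((2*H)) = (H - 80)*(1/(2*H)) = (-80 + H)*(1/(2*H)) = (-80 + H)/(2*H))
R(-163) - (22159 - A) = (½)*(-80 - 163)/(-163) - (22159 - 1*22608) = (½)*(-1/163)*(-243) - (22159 - 22608) = 243/326 - 1*(-449) = 243/326 + 449 = 146617/326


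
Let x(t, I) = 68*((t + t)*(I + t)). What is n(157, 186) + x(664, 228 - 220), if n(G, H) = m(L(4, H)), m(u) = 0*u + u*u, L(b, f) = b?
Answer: 60684304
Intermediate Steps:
x(t, I) = 136*t*(I + t) (x(t, I) = 68*((2*t)*(I + t)) = 68*(2*t*(I + t)) = 136*t*(I + t))
m(u) = u² (m(u) = 0 + u² = u²)
n(G, H) = 16 (n(G, H) = 4² = 16)
n(157, 186) + x(664, 228 - 220) = 16 + 136*664*((228 - 220) + 664) = 16 + 136*664*(8 + 664) = 16 + 136*664*672 = 16 + 60684288 = 60684304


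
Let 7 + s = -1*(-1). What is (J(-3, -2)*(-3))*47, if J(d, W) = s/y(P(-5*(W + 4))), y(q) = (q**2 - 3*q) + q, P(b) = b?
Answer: 141/20 ≈ 7.0500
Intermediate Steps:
s = -6 (s = -7 - 1*(-1) = -7 + 1 = -6)
y(q) = q**2 - 2*q
J(d, W) = -6/((-22 - 5*W)*(-20 - 5*W)) (J(d, W) = -6*(-1/(5*(-2 - 5*(W + 4))*(W + 4))) = -6*(-1/(5*(-2 - 5*(4 + W))*(4 + W))) = -6*1/((-20 - 5*W)*(-2 + (-20 - 5*W))) = -6*1/((-22 - 5*W)*(-20 - 5*W)) = -6/((-22 - 5*W)*(-20 - 5*W)))
(J(-3, -2)*(-3))*47 = (-6/(5*(4 - 2)*(22 + 5*(-2)))*(-3))*47 = (-6/5/(2*(22 - 10))*(-3))*47 = (-6/5*1/2/12*(-3))*47 = (-6/5*1/2*1/12*(-3))*47 = -1/20*(-3)*47 = (3/20)*47 = 141/20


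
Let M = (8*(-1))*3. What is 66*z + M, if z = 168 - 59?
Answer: 7170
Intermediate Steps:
M = -24 (M = -8*3 = -24)
z = 109
66*z + M = 66*109 - 24 = 7194 - 24 = 7170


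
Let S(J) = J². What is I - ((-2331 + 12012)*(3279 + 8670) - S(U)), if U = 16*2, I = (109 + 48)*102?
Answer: -115661231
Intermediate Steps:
I = 16014 (I = 157*102 = 16014)
U = 32
I - ((-2331 + 12012)*(3279 + 8670) - S(U)) = 16014 - ((-2331 + 12012)*(3279 + 8670) - 1*32²) = 16014 - (9681*11949 - 1*1024) = 16014 - (115678269 - 1024) = 16014 - 1*115677245 = 16014 - 115677245 = -115661231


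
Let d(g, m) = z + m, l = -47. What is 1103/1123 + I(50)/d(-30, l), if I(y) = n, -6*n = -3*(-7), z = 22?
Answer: 63011/56150 ≈ 1.1222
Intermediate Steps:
n = -7/2 (n = -(-1)*(-7)/2 = -⅙*21 = -7/2 ≈ -3.5000)
I(y) = -7/2
d(g, m) = 22 + m
1103/1123 + I(50)/d(-30, l) = 1103/1123 - 7/(2*(22 - 47)) = 1103*(1/1123) - 7/2/(-25) = 1103/1123 - 7/2*(-1/25) = 1103/1123 + 7/50 = 63011/56150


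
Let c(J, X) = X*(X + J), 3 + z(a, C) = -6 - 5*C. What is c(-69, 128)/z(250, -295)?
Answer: 3776/733 ≈ 5.1514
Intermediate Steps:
z(a, C) = -9 - 5*C (z(a, C) = -3 + (-6 - 5*C) = -9 - 5*C)
c(J, X) = X*(J + X)
c(-69, 128)/z(250, -295) = (128*(-69 + 128))/(-9 - 5*(-295)) = (128*59)/(-9 + 1475) = 7552/1466 = 7552*(1/1466) = 3776/733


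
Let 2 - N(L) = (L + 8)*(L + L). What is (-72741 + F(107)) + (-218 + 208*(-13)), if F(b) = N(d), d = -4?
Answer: -75629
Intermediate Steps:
N(L) = 2 - 2*L*(8 + L) (N(L) = 2 - (L + 8)*(L + L) = 2 - (8 + L)*2*L = 2 - 2*L*(8 + L))
F(b) = 34 (F(b) = 2 - 16*(-4) - 2*(-4)² = 2 + 64 - 2*16 = 2 + 64 - 32 = 34)
(-72741 + F(107)) + (-218 + 208*(-13)) = (-72741 + 34) + (-218 + 208*(-13)) = -72707 + (-218 - 2704) = -72707 - 2922 = -75629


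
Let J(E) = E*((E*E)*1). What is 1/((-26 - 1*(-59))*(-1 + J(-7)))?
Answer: -1/11352 ≈ -8.8090e-5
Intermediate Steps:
J(E) = E³ (J(E) = E*(E²*1) = E*E² = E³)
1/((-26 - 1*(-59))*(-1 + J(-7))) = 1/((-26 - 1*(-59))*(-1 + (-7)³)) = 1/((-26 + 59)*(-1 - 343)) = 1/(33*(-344)) = 1/(-11352) = -1/11352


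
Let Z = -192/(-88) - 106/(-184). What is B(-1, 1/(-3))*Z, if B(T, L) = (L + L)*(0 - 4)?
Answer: 5582/759 ≈ 7.3544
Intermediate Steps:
B(T, L) = -8*L (B(T, L) = (2*L)*(-4) = -8*L)
Z = 2791/1012 (Z = -192*(-1/88) - 106*(-1/184) = 24/11 + 53/92 = 2791/1012 ≈ 2.7579)
B(-1, 1/(-3))*Z = -8/(-3)*(2791/1012) = -8*(-⅓)*(2791/1012) = (8/3)*(2791/1012) = 5582/759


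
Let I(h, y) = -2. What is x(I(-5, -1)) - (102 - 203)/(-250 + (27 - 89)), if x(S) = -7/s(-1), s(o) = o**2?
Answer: -2285/312 ≈ -7.3237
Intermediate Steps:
x(S) = -7 (x(S) = -7/((-1)**2) = -7/1 = -7*1 = -7)
x(I(-5, -1)) - (102 - 203)/(-250 + (27 - 89)) = -7 - (102 - 203)/(-250 + (27 - 89)) = -7 - (-101)/(-250 - 62) = -7 - (-101)/(-312) = -7 - (-101)*(-1)/312 = -7 - 1*101/312 = -7 - 101/312 = -2285/312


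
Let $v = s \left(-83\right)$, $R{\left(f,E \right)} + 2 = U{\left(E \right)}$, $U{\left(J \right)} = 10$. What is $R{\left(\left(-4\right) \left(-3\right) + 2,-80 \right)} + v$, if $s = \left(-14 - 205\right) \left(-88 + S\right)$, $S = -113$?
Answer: $-3653569$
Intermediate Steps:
$s = 44019$ ($s = \left(-14 - 205\right) \left(-88 - 113\right) = \left(-219\right) \left(-201\right) = 44019$)
$R{\left(f,E \right)} = 8$ ($R{\left(f,E \right)} = -2 + 10 = 8$)
$v = -3653577$ ($v = 44019 \left(-83\right) = -3653577$)
$R{\left(\left(-4\right) \left(-3\right) + 2,-80 \right)} + v = 8 - 3653577 = -3653569$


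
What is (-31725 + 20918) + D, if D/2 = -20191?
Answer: -51189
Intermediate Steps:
D = -40382 (D = 2*(-20191) = -40382)
(-31725 + 20918) + D = (-31725 + 20918) - 40382 = -10807 - 40382 = -51189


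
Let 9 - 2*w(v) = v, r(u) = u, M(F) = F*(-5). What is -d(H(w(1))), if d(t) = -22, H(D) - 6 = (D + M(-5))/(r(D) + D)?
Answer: 22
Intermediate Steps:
M(F) = -5*F
w(v) = 9/2 - v/2
H(D) = 6 + (25 + D)/(2*D) (H(D) = 6 + (D - 5*(-5))/(D + D) = 6 + (D + 25)/((2*D)) = 6 + (25 + D)*(1/(2*D)) = 6 + (25 + D)/(2*D))
-d(H(w(1))) = -1*(-22) = 22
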